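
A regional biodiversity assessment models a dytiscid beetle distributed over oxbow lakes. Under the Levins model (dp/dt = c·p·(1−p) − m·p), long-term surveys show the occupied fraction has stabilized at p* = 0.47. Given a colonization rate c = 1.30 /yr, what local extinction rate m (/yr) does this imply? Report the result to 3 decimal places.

0.689

At equilibrium c(1−p*) = m.
m = 1.30 × (1 − 0.47) = 1.30 × 0.5300 = 0.6890.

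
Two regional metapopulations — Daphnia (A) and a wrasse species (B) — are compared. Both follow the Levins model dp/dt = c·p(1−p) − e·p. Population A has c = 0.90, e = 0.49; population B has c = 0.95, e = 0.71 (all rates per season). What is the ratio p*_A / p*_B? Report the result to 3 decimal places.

1.803

A: p*_A = 1 − 0.49/0.90 = 0.4556.
B: p*_B = 1 − 0.71/0.95 = 0.2526.
p*_A / p*_B = 0.4556/0.2526 = 1.8032.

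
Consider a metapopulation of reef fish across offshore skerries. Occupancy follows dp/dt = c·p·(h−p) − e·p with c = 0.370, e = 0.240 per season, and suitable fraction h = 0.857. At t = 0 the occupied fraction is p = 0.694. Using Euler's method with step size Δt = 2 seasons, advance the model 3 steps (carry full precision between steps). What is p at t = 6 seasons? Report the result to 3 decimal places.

0.324

Update rule: p ← p + [c·p·(h−p) − e·p]·Δt with Δt = 2.
t = 2: p = 0.69400 + (-0.24941) = 0.44459
t = 4: p = 0.44459 + (-0.07772) = 0.36687
t = 6: p = 0.36687 + (-0.04303) = 0.32383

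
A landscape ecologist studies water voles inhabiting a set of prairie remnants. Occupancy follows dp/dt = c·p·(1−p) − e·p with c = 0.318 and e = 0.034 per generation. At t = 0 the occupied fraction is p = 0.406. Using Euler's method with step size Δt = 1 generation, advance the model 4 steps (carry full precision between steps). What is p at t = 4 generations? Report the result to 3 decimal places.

0.650

Update rule: p ← p + [c·p·(1−p) − e·p]·Δt with Δt = 1.
step 1: Δp = +0.06289, p = 0.46889
step 2: Δp = +0.06325, p = 0.53214
step 3: Δp = +0.06108, p = 0.59322
step 4: Δp = +0.05657, p = 0.64978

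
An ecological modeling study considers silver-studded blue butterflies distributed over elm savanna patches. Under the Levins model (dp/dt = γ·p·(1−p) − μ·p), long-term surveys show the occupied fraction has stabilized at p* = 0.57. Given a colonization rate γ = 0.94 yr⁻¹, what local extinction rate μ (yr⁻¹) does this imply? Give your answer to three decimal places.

0.404

At equilibrium γ(1−p*) = μ.
μ = 0.94 × (1 − 0.57) = 0.94 × 0.4300 = 0.4042.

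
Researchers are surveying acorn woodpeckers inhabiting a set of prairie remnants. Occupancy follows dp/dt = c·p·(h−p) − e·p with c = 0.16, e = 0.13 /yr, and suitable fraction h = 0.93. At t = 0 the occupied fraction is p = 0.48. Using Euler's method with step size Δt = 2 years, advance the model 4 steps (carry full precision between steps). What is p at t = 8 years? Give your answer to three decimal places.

Update rule: p ← p + [c·p·(h−p) − e·p]·Δt with Δt = 2.
  1  |  dp/dt·Δt = -0.055680  |  p_1 = 0.424320
  2  |  dp/dt·Δt = -0.041661  |  p_2 = 0.382659
  3  |  dp/dt·Δt = -0.032469  |  p_3 = 0.350190
  4  |  dp/dt·Δt = -0.026075  |  p_4 = 0.324115

0.324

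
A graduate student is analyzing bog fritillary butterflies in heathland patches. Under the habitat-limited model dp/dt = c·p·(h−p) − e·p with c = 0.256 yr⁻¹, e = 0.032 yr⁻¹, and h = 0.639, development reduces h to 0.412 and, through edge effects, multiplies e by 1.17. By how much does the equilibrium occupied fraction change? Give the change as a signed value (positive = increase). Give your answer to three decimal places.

Before: p* = h − e/c = 0.639 − 0.032/0.256 = 0.639 − 0.1250 = 0.5140.
After: c = 0.256, e = 0.03744, h = 0.412; p* = 0.412 − 0.03744/0.256 = 0.2657.
Δp* = 0.2657 − 0.5140 = -0.2483.

-0.248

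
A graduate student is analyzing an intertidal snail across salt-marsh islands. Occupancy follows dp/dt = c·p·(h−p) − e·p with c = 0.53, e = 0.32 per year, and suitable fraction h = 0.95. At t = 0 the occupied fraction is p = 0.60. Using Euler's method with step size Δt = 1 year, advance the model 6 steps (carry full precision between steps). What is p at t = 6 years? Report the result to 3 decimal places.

0.390

Update rule: p ← p + [c·p·(h−p) − e·p]·Δt with Δt = 1.
p: 0.60000 → 0.51930  (Δp = -0.08070)
p: 0.51930 → 0.47167  (Δp = -0.04763)
p: 0.47167 → 0.44031  (Δp = -0.03136)
p: 0.44031 → 0.41835  (Δp = -0.02196)
p: 0.41835 → 0.40236  (Δp = -0.01599)
p: 0.40236 → 0.39039  (Δp = -0.01197)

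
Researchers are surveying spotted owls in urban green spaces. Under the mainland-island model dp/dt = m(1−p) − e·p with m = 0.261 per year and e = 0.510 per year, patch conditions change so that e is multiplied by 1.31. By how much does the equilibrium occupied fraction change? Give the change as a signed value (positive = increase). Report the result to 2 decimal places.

Before: p* = 0.261/(0.261+0.510) = 0.3385.
After: m = 0.261, e = 0.6681; p* = 0.261/0.9291 = 0.2809.
Δp* = 0.2809 − 0.3385 = -0.0576.

-0.06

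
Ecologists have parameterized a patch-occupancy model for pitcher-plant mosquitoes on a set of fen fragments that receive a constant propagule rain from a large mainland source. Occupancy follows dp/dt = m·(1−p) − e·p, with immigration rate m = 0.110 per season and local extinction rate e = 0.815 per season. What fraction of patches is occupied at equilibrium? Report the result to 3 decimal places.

0.119

Setting dp/dt = 0: m − m·p* = e·p*, so m = (m+e)·p*.
p* = m/(m+e) = 0.110/(0.110+0.815) = 0.110/0.9250 = 0.1189.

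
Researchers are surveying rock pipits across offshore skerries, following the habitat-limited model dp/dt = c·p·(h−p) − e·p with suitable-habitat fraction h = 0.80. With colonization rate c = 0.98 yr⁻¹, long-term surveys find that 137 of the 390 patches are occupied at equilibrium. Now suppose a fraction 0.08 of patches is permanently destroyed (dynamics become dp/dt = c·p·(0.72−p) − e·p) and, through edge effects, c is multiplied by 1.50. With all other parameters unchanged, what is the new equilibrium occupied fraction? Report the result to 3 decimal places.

0.421

Observed p* = 137/390 = 0.35128.
Balance c(h−p*) = e gives e = 0.98×(0.8 − 0.35128) = 0.43975.
New p* = 0.72 − e/c = 0.72 − 0.43975/1.47000 = 0.42085.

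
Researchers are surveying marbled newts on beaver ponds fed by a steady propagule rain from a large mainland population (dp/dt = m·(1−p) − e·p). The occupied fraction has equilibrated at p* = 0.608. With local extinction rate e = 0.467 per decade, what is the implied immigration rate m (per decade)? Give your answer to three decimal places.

0.724

At equilibrium m(1−p*) = e·p*, so m = e·p*/(1−p*).
m = 0.467 × 0.608 / 0.3920 = 0.2839/0.3920 = 0.7243.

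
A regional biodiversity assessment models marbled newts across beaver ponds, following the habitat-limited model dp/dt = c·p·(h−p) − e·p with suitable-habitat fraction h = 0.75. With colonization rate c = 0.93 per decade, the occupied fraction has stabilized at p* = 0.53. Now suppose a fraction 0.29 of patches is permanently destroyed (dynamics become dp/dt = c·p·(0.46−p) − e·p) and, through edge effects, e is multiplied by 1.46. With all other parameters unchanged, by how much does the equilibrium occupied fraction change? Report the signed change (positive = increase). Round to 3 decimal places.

Balance c(h−p*) = e gives e = 0.93×(0.75 − 0.53000) = 0.20460.
New p* = 0.46 − e/c = 0.46 − 0.29872/0.93000 = 0.13880.
Δp* = 0.13880 − 0.53000 = -0.39120.

-0.391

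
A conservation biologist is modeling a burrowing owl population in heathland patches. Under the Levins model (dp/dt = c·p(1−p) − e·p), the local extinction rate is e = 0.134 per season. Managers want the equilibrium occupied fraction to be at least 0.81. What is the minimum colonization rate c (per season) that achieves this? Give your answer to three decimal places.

p* = 1 − e/c ≥ 0.81 requires e/c ≤ 0.1900, i.e. c ≥ e/0.1900.
c_min = 0.134/0.1900 = 0.7053.

0.705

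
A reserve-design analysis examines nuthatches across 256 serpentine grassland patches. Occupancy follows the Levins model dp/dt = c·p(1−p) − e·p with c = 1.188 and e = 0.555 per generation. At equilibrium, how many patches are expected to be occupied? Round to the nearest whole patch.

136

p* = 1 − e/c = 1 − 0.555/1.188 = 0.5328.
Expected occupied patches = N × p* = 256 × 0.5328 = 136.40 ≈ 136.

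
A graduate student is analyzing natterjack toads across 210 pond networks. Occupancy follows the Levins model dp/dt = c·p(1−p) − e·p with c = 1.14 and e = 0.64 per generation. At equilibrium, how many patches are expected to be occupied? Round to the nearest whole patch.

92

p* = 1 − e/c = 1 − 0.64/1.14 = 0.4386.
Expected occupied patches = N × p* = 210 × 0.4386 = 92.11 ≈ 92.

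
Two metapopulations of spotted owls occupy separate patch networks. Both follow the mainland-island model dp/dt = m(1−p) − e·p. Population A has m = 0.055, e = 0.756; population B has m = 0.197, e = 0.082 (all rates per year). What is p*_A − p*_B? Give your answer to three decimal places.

A: p*_A = m/(m+e) = 0.055/0.8110 = 0.0678.
B: p*_B = 0.197/0.2790 = 0.7061.
p*_A − p*_B = 0.0678 − 0.7061 = -0.6383.

-0.638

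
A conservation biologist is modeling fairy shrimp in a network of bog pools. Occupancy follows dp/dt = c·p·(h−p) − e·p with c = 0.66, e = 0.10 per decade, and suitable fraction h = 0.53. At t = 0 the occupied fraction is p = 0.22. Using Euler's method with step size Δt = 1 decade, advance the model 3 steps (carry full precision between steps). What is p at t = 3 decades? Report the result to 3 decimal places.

0.285

Update rule: p ← p + [c·p·(h−p) − e·p]·Δt with Δt = 1.
p: 0.22000 → 0.24301  (Δp = +0.02301)
p: 0.24301 → 0.26474  (Δp = +0.02173)
p: 0.26474 → 0.28461  (Δp = +0.01987)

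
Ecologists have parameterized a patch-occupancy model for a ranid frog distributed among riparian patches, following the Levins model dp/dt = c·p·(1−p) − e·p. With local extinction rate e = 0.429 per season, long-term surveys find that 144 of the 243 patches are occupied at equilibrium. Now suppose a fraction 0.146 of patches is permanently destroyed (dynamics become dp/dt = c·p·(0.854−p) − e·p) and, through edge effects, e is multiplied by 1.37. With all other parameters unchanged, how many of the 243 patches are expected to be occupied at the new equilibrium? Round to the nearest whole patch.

72

Observed p* = 144/243 = 0.59259.
Balance c(1−p*) = e gives c = e/(1 − 0.59259) = 0.429/0.40741 = 1.05299.
New p* = 0.854 − e/c = 0.854 − 0.58773/1.05299 = 0.29585.
Expected occupied = 243 × 0.29585 = 71.89 ≈ 72.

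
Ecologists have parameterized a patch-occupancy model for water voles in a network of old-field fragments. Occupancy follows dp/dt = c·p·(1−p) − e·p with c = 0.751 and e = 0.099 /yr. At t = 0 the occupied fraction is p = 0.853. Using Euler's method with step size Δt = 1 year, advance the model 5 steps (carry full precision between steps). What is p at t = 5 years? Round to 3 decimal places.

Update rule: p ← p + [c·p·(1−p) − e·p]·Δt with Δt = 1.
t = 1: p = 0.85300 + (+0.00972) = 0.86272
t = 2: p = 0.86272 + (+0.00353) = 0.86626
t = 3: p = 0.86626 + (+0.00125) = 0.86750
t = 4: p = 0.86750 + (+0.00044) = 0.86794
t = 5: p = 0.86794 + (+0.00015) = 0.86809

0.868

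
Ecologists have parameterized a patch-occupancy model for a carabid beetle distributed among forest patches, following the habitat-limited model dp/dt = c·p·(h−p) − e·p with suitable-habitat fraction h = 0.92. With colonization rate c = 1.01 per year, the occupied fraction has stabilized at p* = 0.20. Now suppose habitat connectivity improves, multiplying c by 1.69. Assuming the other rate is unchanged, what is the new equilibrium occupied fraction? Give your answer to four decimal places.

0.4940

Balance c(h−p*) = e gives e = 1.01×(0.92 − 0.20000) = 0.72720.
New p* = 0.92 − e/c = 0.92 − 0.72720/1.70690 = 0.49396.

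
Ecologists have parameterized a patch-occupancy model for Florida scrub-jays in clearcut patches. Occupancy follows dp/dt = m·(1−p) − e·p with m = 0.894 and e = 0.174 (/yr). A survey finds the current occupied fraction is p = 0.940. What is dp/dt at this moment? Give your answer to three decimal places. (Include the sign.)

-0.110

Colonization term: m·(1−p) = 0.894×0.0600 = 0.05364.
Extinction term: e·p = 0.16356.
dp/dt = 0.05364 − 0.16356 = -0.10992.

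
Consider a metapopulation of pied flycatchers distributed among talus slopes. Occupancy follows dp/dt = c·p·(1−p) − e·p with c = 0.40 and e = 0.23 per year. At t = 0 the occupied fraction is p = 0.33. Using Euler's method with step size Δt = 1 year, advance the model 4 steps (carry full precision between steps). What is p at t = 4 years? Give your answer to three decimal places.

0.373

Update rule: p ← p + [c·p·(1−p) − e·p]·Δt with Δt = 1.
p: 0.33000 → 0.34254  (Δp = +0.01254)
p: 0.34254 → 0.35384  (Δp = +0.01130)
p: 0.35384 → 0.36391  (Δp = +0.01007)
p: 0.36391 → 0.37280  (Δp = +0.00889)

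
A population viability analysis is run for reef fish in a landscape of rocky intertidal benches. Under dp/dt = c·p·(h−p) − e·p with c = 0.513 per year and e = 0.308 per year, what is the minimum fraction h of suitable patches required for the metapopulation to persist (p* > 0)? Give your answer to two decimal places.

p* = h − e/c is positive only when h > e/c.
h_min = e/c = 0.308/0.513 = 0.6004.

0.60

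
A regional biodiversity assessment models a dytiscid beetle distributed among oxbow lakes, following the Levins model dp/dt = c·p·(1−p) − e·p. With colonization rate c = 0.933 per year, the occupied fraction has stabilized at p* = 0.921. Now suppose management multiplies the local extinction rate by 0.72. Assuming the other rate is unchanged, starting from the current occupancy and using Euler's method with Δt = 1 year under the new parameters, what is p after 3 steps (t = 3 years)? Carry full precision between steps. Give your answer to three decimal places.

Balance c(1−p*) = e gives e = 0.933×(1 − 0.92100) = 0.07371.
Starting from p₀ = 0.92100; update p ← p + (dp/dt)·Δt with the new parameters.
t = 1: p = 0.92100 + (+0.01901) = 0.94001
t = 2: p = 0.94001 + (+0.00273) = 0.94274
t = 3: p = 0.94274 + (+0.00034) = 0.94307

0.943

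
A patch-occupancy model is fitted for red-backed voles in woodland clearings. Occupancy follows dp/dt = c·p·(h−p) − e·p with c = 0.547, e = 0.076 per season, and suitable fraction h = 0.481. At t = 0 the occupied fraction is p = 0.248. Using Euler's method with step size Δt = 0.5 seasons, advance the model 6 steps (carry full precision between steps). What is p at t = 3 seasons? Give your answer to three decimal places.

0.282

Update rule: p ← p + [c·p·(h−p) − e·p]·Δt with Δt = 0.5.
p: 0.24800 → 0.25438  (Δp = +0.00638)
p: 0.25438 → 0.26048  (Δp = +0.00610)
p: 0.26048 → 0.26629  (Δp = +0.00581)
p: 0.26629 → 0.27181  (Δp = +0.00552)
p: 0.27181 → 0.27703  (Δp = +0.00522)
p: 0.27703 → 0.28196  (Δp = +0.00493)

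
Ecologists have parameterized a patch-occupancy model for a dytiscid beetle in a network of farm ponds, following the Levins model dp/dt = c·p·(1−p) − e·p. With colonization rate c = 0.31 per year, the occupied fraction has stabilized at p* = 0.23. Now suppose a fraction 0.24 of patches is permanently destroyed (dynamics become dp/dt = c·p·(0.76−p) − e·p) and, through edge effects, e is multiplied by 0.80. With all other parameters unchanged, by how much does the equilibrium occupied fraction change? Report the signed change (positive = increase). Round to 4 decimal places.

Balance c(1−p*) = e gives e = 0.31×(1 − 0.23000) = 0.23870.
New p* = 0.76 − e/c = 0.76 − 0.19096/0.31000 = 0.14400.
Δp* = 0.14400 − 0.23000 = -0.08600.

-0.0860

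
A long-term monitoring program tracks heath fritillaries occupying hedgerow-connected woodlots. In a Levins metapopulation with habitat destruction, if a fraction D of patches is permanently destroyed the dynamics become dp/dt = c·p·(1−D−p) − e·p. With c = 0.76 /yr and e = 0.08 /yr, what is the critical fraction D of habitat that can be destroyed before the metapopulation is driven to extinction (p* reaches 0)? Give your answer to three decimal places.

0.895

The nontrivial equilibrium is p* = (1−D) − e/c; extinction occurs when this hits zero.
So D_crit = 1 − e/c = 1 − 0.08/0.76 = 1 − 0.1053 = 0.8947.
Note this equals the original equilibrium occupancy — the Levins extinction-debt result.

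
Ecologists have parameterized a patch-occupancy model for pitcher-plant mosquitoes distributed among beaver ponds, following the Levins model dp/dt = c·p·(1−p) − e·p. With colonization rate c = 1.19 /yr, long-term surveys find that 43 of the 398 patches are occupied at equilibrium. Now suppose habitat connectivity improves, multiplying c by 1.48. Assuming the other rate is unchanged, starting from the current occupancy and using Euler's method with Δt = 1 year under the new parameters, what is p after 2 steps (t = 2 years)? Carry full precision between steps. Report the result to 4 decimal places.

Observed p* = 43/398 = 0.10804.
Balance c(1−p*) = e gives e = 1.19×(1 − 0.10804) = 1.06143.
Starting from p₀ = 0.10804; update p ← p + (dp/dt)·Δt with the new parameters.
p: 0.10804 → 0.16309  (Δp = +0.05505)
p: 0.16309 → 0.23036  (Δp = +0.06728)

0.2304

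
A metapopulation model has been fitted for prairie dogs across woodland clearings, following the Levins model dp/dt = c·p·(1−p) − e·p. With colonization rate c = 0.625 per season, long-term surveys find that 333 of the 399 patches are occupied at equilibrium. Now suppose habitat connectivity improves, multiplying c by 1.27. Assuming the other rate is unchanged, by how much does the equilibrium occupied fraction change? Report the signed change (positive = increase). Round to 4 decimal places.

Observed p* = 333/399 = 0.83459.
Balance c(1−p*) = e gives e = 0.625×(1 − 0.83459) = 0.10338.
New p* = 1 − e/c = 1 − 0.10338/0.79375 = 0.86976.
Δp* = 0.86976 − 0.83459 = +0.03517.

0.0352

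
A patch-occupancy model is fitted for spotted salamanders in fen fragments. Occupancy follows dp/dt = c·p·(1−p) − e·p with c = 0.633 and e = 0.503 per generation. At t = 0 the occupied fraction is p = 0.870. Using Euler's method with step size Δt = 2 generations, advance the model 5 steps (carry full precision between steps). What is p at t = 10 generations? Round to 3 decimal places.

Update rule: p ← p + [c·p·(1−p) − e·p]·Δt with Δt = 2.
step 1: Δp = -0.73204, p = 0.13796
step 2: Δp = +0.01177, p = 0.14974
step 3: Δp = +0.01055, p = 0.16028
step 4: Δp = +0.00915, p = 0.16943
step 5: Δp = +0.00771, p = 0.17714

0.177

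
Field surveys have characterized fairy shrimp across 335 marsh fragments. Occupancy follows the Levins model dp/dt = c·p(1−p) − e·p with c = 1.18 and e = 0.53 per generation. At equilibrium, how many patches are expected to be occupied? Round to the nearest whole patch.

185

p* = 1 − e/c = 1 − 0.53/1.18 = 0.5508.
Expected occupied patches = N × p* = 335 × 0.5508 = 184.53 ≈ 185.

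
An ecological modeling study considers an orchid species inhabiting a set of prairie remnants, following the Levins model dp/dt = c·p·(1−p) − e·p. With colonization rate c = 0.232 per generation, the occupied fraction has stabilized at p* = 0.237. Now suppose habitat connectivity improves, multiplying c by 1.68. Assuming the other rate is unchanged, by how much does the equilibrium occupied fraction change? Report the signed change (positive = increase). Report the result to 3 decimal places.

Balance c(1−p*) = e gives e = 0.232×(1 − 0.23700) = 0.17702.
New p* = 1 − e/c = 1 − 0.17702/0.38976 = 0.54582.
Δp* = 0.54582 − 0.23700 = +0.30882.

0.309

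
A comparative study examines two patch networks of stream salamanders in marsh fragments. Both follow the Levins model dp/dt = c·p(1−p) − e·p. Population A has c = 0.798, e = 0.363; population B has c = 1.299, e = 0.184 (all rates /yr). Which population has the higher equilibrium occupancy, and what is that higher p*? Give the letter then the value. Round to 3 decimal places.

B, 0.858

A: p*_A = 1 − 0.363/0.798 = 0.5451.
B: p*_B = 1 − 0.184/1.299 = 0.8584.
B is higher at 0.8584.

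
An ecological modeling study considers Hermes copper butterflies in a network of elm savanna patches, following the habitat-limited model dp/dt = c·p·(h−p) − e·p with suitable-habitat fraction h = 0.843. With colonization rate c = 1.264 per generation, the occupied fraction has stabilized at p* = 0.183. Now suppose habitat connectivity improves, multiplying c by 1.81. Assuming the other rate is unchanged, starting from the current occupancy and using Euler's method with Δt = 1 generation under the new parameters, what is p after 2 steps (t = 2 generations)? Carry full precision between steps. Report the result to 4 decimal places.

Balance c(h−p*) = e gives e = 1.264×(0.843 − 0.18300) = 0.83424.
Starting from p₀ = 0.18300; update p ← p + (dp/dt)·Δt with the new parameters.
t = 1: p = 0.18300 + (+0.12366) = 0.30666
t = 2: p = 0.30666 + (+0.12046) = 0.42712

0.4271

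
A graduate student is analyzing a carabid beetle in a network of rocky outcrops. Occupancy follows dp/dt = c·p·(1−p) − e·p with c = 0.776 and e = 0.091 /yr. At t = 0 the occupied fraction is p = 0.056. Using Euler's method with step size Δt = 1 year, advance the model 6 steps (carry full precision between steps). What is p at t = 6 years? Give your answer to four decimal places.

Update rule: p ← p + [c·p·(1−p) − e·p]·Δt with Δt = 1.
step 1: Δp = +0.03593, p = 0.09193
step 2: Δp = +0.05641, p = 0.14834
step 3: Δp = +0.08454, p = 0.23288
step 4: Δp = +0.11744, p = 0.35031
step 5: Δp = +0.14473, p = 0.49505
step 6: Δp = +0.14893, p = 0.64398

0.6440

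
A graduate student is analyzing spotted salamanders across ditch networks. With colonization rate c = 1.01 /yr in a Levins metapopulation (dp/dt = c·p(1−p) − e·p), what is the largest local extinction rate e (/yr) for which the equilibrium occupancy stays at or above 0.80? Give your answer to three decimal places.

1 − e/c ≥ 0.80 ⇒ e ≤ c(1 − 0.80) = 1.01 × 0.2000.
e_max = 0.2020.

0.202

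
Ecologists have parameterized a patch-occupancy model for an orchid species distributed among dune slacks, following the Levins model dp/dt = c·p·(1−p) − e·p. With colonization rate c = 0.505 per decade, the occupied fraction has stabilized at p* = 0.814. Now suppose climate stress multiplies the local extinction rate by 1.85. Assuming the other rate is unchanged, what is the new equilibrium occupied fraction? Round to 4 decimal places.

0.6559

Balance c(1−p*) = e gives e = 0.505×(1 − 0.81400) = 0.09393.
New p* = 1 − e/c = 1 − 0.17377/0.50500 = 0.65590.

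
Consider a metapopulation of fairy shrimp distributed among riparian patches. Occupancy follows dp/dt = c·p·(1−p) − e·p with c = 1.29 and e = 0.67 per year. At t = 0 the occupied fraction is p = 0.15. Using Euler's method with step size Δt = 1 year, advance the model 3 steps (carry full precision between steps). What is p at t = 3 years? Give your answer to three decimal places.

0.359

Update rule: p ← p + [c·p·(1−p) − e·p]·Δt with Δt = 1.
t = 1: p = 0.15000 + (+0.06398) = 0.21397
t = 2: p = 0.21397 + (+0.07360) = 0.28758
t = 3: p = 0.28758 + (+0.07161) = 0.35919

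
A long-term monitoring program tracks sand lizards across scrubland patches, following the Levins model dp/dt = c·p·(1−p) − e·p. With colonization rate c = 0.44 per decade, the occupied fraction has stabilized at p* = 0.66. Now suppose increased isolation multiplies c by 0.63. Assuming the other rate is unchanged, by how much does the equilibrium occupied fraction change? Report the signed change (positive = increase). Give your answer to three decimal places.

-0.200

Balance c(1−p*) = e gives e = 0.44×(1 − 0.66000) = 0.14960.
New p* = 1 − e/c = 1 − 0.14960/0.27720 = 0.46032.
Δp* = 0.46032 − 0.66000 = -0.19968.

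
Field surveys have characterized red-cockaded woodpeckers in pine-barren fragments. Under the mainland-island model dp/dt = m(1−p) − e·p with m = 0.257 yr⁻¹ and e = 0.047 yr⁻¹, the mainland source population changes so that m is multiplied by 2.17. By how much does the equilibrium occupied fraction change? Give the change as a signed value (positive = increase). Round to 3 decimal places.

0.077

Before: p* = 0.257/(0.257+0.047) = 0.8454.
After: m = 0.55769, e = 0.047; p* = 0.55769/0.6047 = 0.9223.
Δp* = 0.9223 − 0.8454 = +0.0769.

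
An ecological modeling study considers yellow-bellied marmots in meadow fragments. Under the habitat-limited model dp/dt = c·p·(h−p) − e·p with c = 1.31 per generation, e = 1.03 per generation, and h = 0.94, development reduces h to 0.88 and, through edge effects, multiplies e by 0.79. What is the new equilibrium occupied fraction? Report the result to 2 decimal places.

0.26

Before: p* = h − e/c = 0.94 − 1.03/1.31 = 0.94 − 0.7863 = 0.1537.
After: c = 1.31, e = 0.8137, h = 0.88; p* = 0.88 − 0.8137/1.31 = 0.2589.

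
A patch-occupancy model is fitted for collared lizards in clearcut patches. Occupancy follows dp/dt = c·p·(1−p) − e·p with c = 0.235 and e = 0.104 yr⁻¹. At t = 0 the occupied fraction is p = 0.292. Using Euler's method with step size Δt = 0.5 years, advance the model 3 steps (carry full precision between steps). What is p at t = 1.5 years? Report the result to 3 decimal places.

0.319

Update rule: p ← p + [c·p·(1−p) − e·p]·Δt with Δt = 0.5.
p: 0.29200 → 0.30111  (Δp = +0.00911)
p: 0.30111 → 0.31018  (Δp = +0.00907)
p: 0.31018 → 0.31919  (Δp = +0.00901)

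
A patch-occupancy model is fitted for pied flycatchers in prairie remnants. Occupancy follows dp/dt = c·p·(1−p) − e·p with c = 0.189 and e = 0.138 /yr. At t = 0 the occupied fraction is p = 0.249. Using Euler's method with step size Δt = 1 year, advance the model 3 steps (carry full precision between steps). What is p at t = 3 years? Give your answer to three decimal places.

0.252

Update rule: p ← p + [c·p·(1−p) − e·p]·Δt with Δt = 1.
  1  |  dp/dt·Δt = +0.000981  |  p_1 = 0.249981
  2  |  dp/dt·Δt = +0.000938  |  p_2 = 0.250919
  3  |  dp/dt·Δt = +0.000897  |  p_3 = 0.251817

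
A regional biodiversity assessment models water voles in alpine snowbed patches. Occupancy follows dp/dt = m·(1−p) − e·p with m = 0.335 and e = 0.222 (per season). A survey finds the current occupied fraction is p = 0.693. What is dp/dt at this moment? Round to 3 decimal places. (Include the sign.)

Colonization term: m·(1−p) = 0.335×0.3070 = 0.10285.
Extinction term: e·p = 0.15385.
dp/dt = 0.10285 − 0.15385 = -0.05100.

-0.051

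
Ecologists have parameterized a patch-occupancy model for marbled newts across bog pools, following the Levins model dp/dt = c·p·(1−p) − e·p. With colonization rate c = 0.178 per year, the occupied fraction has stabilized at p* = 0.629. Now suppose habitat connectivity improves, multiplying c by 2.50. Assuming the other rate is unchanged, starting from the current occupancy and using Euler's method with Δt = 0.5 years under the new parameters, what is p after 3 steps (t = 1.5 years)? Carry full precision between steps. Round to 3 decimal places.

0.713

Balance c(1−p*) = e gives e = 0.178×(1 − 0.62900) = 0.06604.
Starting from p₀ = 0.62900; update p ← p + (dp/dt)·Δt with the new parameters.
step 1: Δp = +0.03115, p = 0.66015
step 2: Δp = +0.02812, p = 0.68827
step 3: Δp = +0.02501, p = 0.71329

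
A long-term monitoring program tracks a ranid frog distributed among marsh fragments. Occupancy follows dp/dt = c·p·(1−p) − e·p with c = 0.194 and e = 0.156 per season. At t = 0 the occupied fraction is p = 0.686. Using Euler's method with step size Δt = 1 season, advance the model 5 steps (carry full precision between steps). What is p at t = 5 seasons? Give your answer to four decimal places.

Update rule: p ← p + [c·p·(1−p) − e·p]·Δt with Δt = 1.
  1  |  dp/dt·Δt = -0.065228  |  p_1 = 0.620772
  2  |  dp/dt·Δt = -0.051170  |  p_2 = 0.569602
  3  |  dp/dt·Δt = -0.041298  |  p_3 = 0.528304
  4  |  dp/dt·Δt = -0.034071  |  p_4 = 0.494234
  5  |  dp/dt·Δt = -0.028607  |  p_5 = 0.465627

0.4656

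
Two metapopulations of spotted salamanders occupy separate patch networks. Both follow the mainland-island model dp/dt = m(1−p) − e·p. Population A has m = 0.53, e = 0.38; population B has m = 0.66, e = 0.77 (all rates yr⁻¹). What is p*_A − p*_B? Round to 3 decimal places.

A: p*_A = m/(m+e) = 0.53/0.9100 = 0.5824.
B: p*_B = 0.66/1.4300 = 0.4615.
p*_A − p*_B = 0.5824 − 0.4615 = 0.1209.

0.121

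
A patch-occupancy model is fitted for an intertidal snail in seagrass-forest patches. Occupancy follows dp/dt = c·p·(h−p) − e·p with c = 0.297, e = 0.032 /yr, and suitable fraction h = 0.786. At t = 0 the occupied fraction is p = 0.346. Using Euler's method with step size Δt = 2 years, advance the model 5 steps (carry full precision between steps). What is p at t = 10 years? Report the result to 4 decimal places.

0.6147

Update rule: p ← p + [c·p·(h−p) − e·p]·Δt with Δt = 2.
t = 2: p = 0.34600 + (+0.06829) = 0.41429
t = 4: p = 0.41429 + (+0.06496) = 0.47925
t = 6: p = 0.47925 + (+0.05665) = 0.53590
t = 8: p = 0.53590 + (+0.04532) = 0.58121
t = 10: p = 0.58121 + (+0.03350) = 0.61472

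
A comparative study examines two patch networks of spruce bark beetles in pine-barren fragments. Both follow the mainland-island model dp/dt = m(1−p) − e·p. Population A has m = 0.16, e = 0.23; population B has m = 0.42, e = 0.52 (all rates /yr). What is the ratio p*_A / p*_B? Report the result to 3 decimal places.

A: p*_A = m/(m+e) = 0.16/0.3900 = 0.4103.
B: p*_B = 0.42/0.9400 = 0.4468.
p*_A / p*_B = 0.4103/0.4468 = 0.9182.

0.918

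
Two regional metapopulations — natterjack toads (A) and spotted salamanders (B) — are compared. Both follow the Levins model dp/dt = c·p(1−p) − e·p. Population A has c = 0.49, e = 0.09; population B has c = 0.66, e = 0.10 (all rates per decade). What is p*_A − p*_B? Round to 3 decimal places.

A: p*_A = 1 − 0.09/0.49 = 0.8163.
B: p*_B = 1 − 0.10/0.66 = 0.8485.
p*_A − p*_B = 0.8163 − 0.8485 = -0.0322.

-0.032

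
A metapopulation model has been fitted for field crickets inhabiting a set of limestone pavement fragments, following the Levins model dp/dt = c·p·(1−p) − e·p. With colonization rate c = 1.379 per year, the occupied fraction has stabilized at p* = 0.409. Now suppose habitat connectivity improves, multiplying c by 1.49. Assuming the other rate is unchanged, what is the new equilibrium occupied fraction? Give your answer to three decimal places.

Balance c(1−p*) = e gives e = 1.379×(1 − 0.40900) = 0.81499.
New p* = 1 − e/c = 1 − 0.81499/2.05471 = 0.60336.

0.603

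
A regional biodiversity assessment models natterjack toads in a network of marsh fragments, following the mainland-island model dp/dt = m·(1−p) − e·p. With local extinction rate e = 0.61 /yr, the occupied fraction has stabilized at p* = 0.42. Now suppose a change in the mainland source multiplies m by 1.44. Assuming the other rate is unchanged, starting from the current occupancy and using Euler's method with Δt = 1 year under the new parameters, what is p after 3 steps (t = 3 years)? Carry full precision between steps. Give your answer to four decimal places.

Balance m(1−p*) = e·p* gives m = e·p*/(1−p*) = 0.61×0.42000/0.58000 = 0.44172.
Starting from p₀ = 0.42000; update p ← p + (dp/dt)·Δt with the new parameters.
t = 1: p = 0.42000 + (+0.11273) = 0.53273
t = 2: p = 0.53273 + (-0.02774) = 0.50499
t = 3: p = 0.50499 + (+0.00683) = 0.51181

0.5118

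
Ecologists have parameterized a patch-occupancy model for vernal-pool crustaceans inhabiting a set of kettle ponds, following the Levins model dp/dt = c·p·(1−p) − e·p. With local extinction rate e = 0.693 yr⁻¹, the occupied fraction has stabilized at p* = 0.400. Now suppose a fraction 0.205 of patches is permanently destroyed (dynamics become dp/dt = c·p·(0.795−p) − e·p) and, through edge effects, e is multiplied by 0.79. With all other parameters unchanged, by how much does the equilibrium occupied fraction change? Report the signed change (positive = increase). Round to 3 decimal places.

Balance c(1−p*) = e gives c = e/(1 − 0.40000) = 0.693/0.60000 = 1.15500.
New p* = 0.795 − e/c = 0.795 − 0.54747/1.15500 = 0.32100.
Δp* = 0.32100 − 0.40000 = -0.07900.

-0.079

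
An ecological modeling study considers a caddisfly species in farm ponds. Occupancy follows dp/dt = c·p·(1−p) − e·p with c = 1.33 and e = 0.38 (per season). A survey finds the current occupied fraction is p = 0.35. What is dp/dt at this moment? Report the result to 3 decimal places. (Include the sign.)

0.170

Colonization term: c·p·(1−p) = 1.33×0.35×0.6500 = 0.30257.
Extinction term: e·p = 0.13300.
dp/dt = 0.30257 − 0.13300 = 0.16958.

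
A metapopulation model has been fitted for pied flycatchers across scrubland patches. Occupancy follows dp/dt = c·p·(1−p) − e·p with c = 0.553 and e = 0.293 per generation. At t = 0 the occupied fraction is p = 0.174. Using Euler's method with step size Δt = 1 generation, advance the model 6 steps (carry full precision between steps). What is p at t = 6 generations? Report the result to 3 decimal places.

Update rule: p ← p + [c·p·(1−p) − e·p]·Δt with Δt = 1.
t = 1: p = 0.17400 + (+0.02850) = 0.20250
t = 2: p = 0.20250 + (+0.02997) = 0.23247
t = 3: p = 0.23247 + (+0.03056) = 0.26303
t = 4: p = 0.26303 + (+0.03013) = 0.29316
t = 5: p = 0.29316 + (+0.02870) = 0.32185
t = 6: p = 0.32185 + (+0.02640) = 0.34825

0.348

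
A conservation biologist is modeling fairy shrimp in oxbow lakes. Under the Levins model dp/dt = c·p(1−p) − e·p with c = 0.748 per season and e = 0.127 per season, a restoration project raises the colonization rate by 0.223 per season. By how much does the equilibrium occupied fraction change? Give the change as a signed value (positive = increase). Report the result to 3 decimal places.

Before: p* = 1 − 0.127/0.748 = 0.8302.
After the change, c = 0.971, e = 0.127, so p* = 1 − 0.127/0.971 = 0.8692.
Δp* = 0.8692 − 0.8302 = +0.0390.

0.039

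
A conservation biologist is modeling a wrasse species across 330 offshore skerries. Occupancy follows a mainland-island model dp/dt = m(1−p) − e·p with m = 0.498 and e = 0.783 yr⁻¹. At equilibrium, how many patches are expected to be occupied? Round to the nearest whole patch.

p* = m/(m+e) = 0.498/1.2810 = 0.3888.
Expected occupied patches = N × p* = 330 × 0.3888 = 128.29 ≈ 128.

128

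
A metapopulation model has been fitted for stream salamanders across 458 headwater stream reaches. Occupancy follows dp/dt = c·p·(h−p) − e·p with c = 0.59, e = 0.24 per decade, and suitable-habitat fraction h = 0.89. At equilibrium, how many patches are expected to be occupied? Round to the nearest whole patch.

221

p* = h − e/c = 0.89 − 0.4068 = 0.4832.
Expected occupied patches = N × p* = 458 × 0.4832 = 221.31 ≈ 221.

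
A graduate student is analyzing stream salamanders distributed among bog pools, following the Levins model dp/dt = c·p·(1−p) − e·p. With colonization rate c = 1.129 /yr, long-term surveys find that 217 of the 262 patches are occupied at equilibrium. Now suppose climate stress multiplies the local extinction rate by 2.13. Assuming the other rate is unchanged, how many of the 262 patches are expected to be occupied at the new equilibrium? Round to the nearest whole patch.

Observed p* = 217/262 = 0.82824.
Balance c(1−p*) = e gives e = 1.129×(1 − 0.82824) = 0.19392.
New p* = 1 − e/c = 1 − 0.41305/1.12900 = 0.63415.
Expected occupied = 262 × 0.63415 = 166.15 ≈ 166.

166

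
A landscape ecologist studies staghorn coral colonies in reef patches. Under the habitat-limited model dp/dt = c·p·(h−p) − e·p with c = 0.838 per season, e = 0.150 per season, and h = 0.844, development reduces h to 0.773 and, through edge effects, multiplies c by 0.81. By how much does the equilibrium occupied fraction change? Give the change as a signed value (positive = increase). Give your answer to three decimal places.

Before: p* = h − e/c = 0.844 − 0.150/0.838 = 0.844 − 0.1790 = 0.6650.
After: c = 0.67878, e = 0.15, h = 0.773; p* = 0.773 − 0.15/0.67878 = 0.5520.
Δp* = 0.5520 − 0.6650 = -0.1130.

-0.113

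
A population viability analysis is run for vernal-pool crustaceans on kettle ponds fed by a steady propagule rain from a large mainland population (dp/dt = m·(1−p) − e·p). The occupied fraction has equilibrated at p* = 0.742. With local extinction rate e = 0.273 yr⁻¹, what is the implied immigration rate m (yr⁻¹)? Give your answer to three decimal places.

0.785

At equilibrium m(1−p*) = e·p*, so m = e·p*/(1−p*).
m = 0.273 × 0.742 / 0.2580 = 0.2026/0.2580 = 0.7851.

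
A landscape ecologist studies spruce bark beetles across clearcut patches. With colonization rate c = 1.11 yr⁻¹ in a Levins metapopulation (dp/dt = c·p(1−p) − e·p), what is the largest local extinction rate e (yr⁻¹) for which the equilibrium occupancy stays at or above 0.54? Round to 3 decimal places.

0.511

1 − e/c ≥ 0.54 ⇒ e ≤ c(1 − 0.54) = 1.11 × 0.4600.
e_max = 0.5106.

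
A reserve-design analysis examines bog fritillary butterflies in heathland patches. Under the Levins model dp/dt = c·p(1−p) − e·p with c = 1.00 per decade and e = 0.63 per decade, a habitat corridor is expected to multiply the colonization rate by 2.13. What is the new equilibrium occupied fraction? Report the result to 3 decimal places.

Before: p* = 1 − 0.63/1.00 = 0.3700.
After the change, c = 2.13, e = 0.63, so p* = 1 − 0.63/2.13 = 0.7042.

0.704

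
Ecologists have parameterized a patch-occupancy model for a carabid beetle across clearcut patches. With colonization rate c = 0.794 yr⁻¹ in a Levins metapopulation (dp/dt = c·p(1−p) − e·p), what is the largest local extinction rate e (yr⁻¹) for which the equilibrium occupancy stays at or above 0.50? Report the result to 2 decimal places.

1 − e/c ≥ 0.50 ⇒ e ≤ c(1 − 0.50) = 0.794 × 0.5000.
e_max = 0.3970.

0.40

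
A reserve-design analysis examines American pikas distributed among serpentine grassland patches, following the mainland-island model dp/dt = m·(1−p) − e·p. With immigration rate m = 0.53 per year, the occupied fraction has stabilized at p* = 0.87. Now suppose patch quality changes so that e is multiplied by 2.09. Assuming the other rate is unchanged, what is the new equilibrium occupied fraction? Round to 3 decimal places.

Balance m(1−p*) = e·p* gives e = m(1−p*)/p* = 0.53×0.13000/0.87000 = 0.07920.
New p* = m/(m+e) = 0.53000/(0.53000+0.16553) = 0.76201.

0.762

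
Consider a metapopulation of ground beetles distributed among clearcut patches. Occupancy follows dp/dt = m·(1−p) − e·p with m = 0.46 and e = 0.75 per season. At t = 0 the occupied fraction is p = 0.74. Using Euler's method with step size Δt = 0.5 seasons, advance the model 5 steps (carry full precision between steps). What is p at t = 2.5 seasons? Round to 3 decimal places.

Update rule: p ← p + [m·(1−p) − e·p]·Δt with Δt = 0.5.
step 1: Δp = -0.21770, p = 0.52230
step 2: Δp = -0.08599, p = 0.43631
step 3: Δp = -0.03397, p = 0.40234
step 4: Δp = -0.01342, p = 0.38893
step 5: Δp = -0.00530, p = 0.38363

0.384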